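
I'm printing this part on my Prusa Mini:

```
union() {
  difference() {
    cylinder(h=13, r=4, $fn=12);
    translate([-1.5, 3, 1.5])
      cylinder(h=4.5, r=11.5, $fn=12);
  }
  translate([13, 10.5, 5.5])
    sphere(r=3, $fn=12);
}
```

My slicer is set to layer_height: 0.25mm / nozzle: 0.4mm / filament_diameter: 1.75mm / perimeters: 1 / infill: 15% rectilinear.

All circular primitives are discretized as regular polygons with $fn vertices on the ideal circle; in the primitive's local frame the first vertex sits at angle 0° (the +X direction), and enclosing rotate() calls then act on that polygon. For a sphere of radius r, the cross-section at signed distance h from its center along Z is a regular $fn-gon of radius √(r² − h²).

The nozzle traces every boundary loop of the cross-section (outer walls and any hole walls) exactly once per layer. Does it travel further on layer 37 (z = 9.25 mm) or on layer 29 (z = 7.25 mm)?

Layer 37 (z = 9.25): the cylinder: section is a regular 12-gon, circumradius r=4 (perimeter = 2·12·4.000·sin(180°/12) = 24.85 mm); the cylinder at (-1.5, 3) is not intersected at this z (z outside [1.5, 6]); Subtracting the remaining from the first: none of the subtracted shapes is present at this height, so the r=4 cylinder is unchanged — boundary = 24.85 mm; the sphere at (13, 10.5) is not intersected at this z (|z−center|=3.750 > r=3); Taking the union: only the result so far is present, so the union is just that shape — boundary = 24.85 mm. So its perimeter = 24.85 mm. Layer 29 (z = 7.25): the cylinder: section is a regular 12-gon, circumradius r=4 (perimeter = 2·12·4.000·sin(180°/12) = 24.85 mm); the cylinder at (-1.5, 3) is absent (z outside [1.5, 6]); After the difference (first − rest): none of the subtracted shapes is present at this height, so the r=4 cylinder is unchanged — boundary = 24.85 mm; the sphere at (13, 10.5): section is a regular 12-gon, circumradius = √(r²−h²) = √(3²−1.75²) = 2.437 (perimeter = 2·12·2.437·sin(180°/12) = 15.14 mm); Merging all regions: the 2 present regions are separate (no shared area or edge), so areas and boundary lengths simply add and each stays a separate island — boundary = 39.98 mm. So its perimeter = 39.98 mm. Layer 29 is larger (39.98 vs 24.85 mm).

layer 29 (z = 7.25 mm)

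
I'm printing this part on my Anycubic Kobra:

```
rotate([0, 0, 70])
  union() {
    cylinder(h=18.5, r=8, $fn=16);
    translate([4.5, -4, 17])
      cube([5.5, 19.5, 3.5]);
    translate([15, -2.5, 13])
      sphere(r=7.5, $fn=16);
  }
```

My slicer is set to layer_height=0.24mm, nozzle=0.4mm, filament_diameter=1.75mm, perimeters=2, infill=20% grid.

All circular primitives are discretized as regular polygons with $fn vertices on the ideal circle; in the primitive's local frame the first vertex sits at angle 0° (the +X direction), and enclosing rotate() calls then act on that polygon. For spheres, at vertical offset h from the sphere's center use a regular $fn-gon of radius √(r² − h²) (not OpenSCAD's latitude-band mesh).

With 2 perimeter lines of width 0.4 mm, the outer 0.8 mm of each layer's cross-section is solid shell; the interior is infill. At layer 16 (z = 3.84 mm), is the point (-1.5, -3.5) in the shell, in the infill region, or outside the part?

infill

At z = 3.84 mm: the r=8 cylinder contributes a regular 16-gon of circumradius 8; the cube at (4.5, -4) is not intersected at this z (z outside [17, 20.5]); the sphere at (15, -2.5) is absent (|z−center|=9.160 > r=7.5); Combining (union): only the r=8 cylinder is present, so the union is just that shape — 1 connected region; (rotated 70° about Z; rotation is an isometry so areas/perimeters/island counts are preserved). Overall, the cross-section is a single solid region. Undo the 70° rotation: the query point maps to (-3.802, 0.212) in the un-rotated model frame. The nearest boundary edge runs (-7.39, 3.06)→(-8.00, 0.00); distance from the point to it = 4.08 mm. The point is inside the cross-section and 4.08 mm from the nearest boundary — more than the 0.8 mm shell width (2 × 0.4), so it's in the infill interior.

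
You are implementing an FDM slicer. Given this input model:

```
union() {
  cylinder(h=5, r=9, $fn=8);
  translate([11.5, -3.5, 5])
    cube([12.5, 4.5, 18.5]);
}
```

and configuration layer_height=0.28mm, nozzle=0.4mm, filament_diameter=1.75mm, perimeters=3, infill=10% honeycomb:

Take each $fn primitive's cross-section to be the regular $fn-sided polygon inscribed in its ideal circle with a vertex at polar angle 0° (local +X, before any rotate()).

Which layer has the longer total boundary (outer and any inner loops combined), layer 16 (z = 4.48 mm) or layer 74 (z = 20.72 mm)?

Layer 16 (z = 4.48): the r=9 cylinder contributes a regular 8-gon of circumradius 9 (perimeter = 2·8·9.000·sin(180°/8) = 55.11 mm); the cube at (11.5, -3.5) is not intersected at this z (z outside [5, 23.5]); Merging all regions: only the r=9 cylinder is present, so the union is just that shape — boundary = 55.11 mm. So its perimeter = 55.11 mm. Layer 74 (z = 20.72): the cylinder is absent (z outside [0, 5]); the cube at (11.5, -3.5) (footprint 12.5×4.5) is included at this height (perimeter 34.00 mm); Merging all regions: only the 12.5×4.5 cube at (11.5, -3.5) is present, so the union is just that shape — boundary = 34.00 mm. So its perimeter = 34.00 mm. Layer 16 is larger (55.11 vs 34.00 mm).

layer 16 (z = 4.48 mm)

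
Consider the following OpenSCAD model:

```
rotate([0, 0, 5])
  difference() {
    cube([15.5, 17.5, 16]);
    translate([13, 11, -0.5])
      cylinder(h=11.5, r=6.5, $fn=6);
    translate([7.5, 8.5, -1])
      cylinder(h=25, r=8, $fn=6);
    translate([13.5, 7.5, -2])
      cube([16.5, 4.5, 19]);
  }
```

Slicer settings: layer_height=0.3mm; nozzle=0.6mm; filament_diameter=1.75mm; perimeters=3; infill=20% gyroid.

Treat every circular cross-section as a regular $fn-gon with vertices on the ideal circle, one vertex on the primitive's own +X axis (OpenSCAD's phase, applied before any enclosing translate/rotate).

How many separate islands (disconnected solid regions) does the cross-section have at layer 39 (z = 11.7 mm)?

At z = 11.7 mm: the cube is present — its section is the full 15.5×17.5 rectangle; the cylinder at (13, 11) is absent (z outside [-0.5, 11]); the r=8 cylinder at (7.5, 8.5) gives a regular 6-gon of circumradius 8 (constant along its height); the cube at (13.5, 7.5) (footprint 16.5×4.5) is included at this height; Taking the first minus the rest: starting from the 15.5×17.5 cube, the r=8 cylinder at (7.5, 8.5) partially overlaps it — only the 165.84 mm² overlap (of its 166.28 mm²) is removed, clipping the outline; the 16.5×4.5 cube at (13.5, 7.5) partially overlaps it — only the 3.82 mm² overlap (of its 74.25 mm²) is removed, clipping the outline — 2 connected regions; (rotated 5° about Z; rotation is an isometry so areas/perimeters/island counts are preserved). Overall, the cross-section has 2 separate islands. Island count = 2.

2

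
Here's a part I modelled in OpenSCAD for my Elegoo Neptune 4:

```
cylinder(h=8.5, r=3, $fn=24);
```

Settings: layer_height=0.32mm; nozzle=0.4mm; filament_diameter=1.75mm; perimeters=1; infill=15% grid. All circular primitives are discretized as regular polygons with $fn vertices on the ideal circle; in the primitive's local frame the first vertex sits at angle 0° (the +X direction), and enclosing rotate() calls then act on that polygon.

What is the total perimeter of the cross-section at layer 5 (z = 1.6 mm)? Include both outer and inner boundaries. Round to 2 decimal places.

18.80 mm

At z = 1.6 mm: the r=3 cylinder gives a regular 24-gon of circumradius 3 (constant along its height) (perimeter = 2·24·3.000·sin(180°/24) = 18.80 mm). Overall, the cross-section is a single solid region. Total boundary length (outer) = 18.80 mm.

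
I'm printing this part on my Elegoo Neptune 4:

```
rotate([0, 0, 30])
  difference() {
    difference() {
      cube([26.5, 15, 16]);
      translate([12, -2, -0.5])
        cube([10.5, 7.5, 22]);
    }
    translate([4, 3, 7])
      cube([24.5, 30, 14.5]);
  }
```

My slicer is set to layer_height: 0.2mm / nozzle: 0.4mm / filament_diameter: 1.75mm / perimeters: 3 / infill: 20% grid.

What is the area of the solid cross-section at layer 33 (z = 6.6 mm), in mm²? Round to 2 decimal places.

At z = 6.6 mm: the cube is present — its section is the full 26.5×15 rectangle (area 397.50 mm²); the 10.5×7.5 cube at (12, -2) contributes its full rectangle (area 78.75 mm²); Taking the first minus the rest: starting from the 26.5×15 cube (397.50 mm²), the 10.5×7.5 cube at (12, -2) partially overlaps it — only the 57.75 mm² overlap (of its 78.75 mm²) is removed, clipping the outline — area = 339.75 mm²; the cube at (4, 3) is absent (z outside [7, 21.5]); After the difference (first − rest): none of the subtracted shapes is present at this height, so the result so far is unchanged — area = 339.75 mm²; (rotated 30° about Z; rotation is an isometry so areas/perimeters/island counts are preserved). Overall, the cross-section is a single solid region. Net area = 339.75 mm².

339.75 mm²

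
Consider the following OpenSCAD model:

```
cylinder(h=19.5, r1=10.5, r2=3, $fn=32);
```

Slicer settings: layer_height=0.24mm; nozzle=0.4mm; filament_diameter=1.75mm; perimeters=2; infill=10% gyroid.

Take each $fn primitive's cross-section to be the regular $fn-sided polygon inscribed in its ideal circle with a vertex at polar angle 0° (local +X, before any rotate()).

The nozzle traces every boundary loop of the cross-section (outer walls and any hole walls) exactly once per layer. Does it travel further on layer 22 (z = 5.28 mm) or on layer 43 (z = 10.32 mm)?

Layer 22 (z = 5.28): the cone contributes a regular 32-gon of circumradius 8.469 (interpolated between r1=10.5 and r2=3 at t=0.271) (perimeter = 2·32·8.469·sin(180°/32) = 53.13 mm). So its perimeter = 53.13 mm. Layer 43 (z = 10.32): the cone contributes a regular 32-gon of circumradius 6.531 (interpolated between r1=10.5 and r2=3 at t=0.529) (perimeter = 2·32·6.531·sin(180°/32) = 40.97 mm). So its perimeter = 40.97 mm. Layer 22 is larger (53.13 vs 40.97 mm).

layer 22 (z = 5.28 mm)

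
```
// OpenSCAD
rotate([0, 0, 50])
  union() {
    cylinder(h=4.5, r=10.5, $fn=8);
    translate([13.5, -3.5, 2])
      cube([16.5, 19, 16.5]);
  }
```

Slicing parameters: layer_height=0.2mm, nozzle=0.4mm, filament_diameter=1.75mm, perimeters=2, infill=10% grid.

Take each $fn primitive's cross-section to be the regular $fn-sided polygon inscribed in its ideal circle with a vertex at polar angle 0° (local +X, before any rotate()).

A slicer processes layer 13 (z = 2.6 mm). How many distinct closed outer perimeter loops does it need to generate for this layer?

2

At z = 2.6 mm: the cylinder: section is a regular 8-gon, circumradius r=10.5; the cube at (13.5, -3.5) is present — its section is the full 16.5×19 rectangle; Merging all regions: the 2 present regions are separate (no shared area or edge), so areas and boundary lengths simply add and each stays a separate island — 2 connected regions; (whole slice rotated 50° about Z — lengths, areas and connectivity unchanged). The result has 2 disconnected regions.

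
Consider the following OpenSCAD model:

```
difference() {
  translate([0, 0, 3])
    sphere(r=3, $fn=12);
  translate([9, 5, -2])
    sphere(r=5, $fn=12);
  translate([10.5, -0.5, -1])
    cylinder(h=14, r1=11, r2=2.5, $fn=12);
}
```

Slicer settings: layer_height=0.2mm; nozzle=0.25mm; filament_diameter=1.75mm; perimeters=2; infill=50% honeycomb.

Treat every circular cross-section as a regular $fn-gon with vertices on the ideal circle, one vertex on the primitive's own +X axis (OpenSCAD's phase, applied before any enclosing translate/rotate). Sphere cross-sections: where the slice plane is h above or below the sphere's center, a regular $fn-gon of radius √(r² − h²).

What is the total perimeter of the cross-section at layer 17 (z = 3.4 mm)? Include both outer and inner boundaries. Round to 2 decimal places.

18.43 mm

At z = 3.4 mm: the r=3 sphere contributes a regular 12-gon of circumradius √(3²−0.4²) = 2.973 (perimeter = 2·12·2.973·sin(180°/12) = 18.47 mm); the sphere at (9, 5) is not intersected at this z (|z−center|=5.400 > r=5); the cone at (10.5, -0.5) contributes a regular 12-gon of circumradius 8.329 (interpolated between r1=11 and r2=2.5 at t=0.314) (perimeter = 2·12·8.329·sin(180°/12) = 51.73 mm); After the difference (first − rest): starting from the r=3 sphere, the cone at (10.5, -0.5) partially overlaps it — only the 1.16 mm² overlap (of its 208.10 mm²) is removed, clipping the outline — boundary = 18.43 mm. Overall, the cross-section is a single solid region. Total boundary length (outer) = 18.43 mm.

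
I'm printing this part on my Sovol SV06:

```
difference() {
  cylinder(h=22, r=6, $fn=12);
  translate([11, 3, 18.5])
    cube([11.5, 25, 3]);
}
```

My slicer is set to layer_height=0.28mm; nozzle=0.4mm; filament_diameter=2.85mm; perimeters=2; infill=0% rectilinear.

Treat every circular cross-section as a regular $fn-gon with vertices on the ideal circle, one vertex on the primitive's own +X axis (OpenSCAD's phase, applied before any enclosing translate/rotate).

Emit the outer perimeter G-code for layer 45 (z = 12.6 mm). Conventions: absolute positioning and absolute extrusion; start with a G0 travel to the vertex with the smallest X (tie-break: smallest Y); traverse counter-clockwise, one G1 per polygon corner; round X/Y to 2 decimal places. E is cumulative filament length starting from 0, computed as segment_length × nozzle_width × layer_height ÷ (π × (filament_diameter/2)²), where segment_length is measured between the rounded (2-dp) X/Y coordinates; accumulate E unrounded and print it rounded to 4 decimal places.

At z = 12.6 mm: the r=6 cylinder contributes a regular 12-gon of circumradius 6; the cube at (11, 3) is absent (z outside [18.5, 21.5]); Taking the first minus the rest: none of the subtracted shapes is present at this height, so the r=6 cylinder is unchanged — 1 connected region. The outline is a single polygon with 12 vertices. Extrusion per mm of travel: 0.4 × 0.28 / (π × 1.425²) = 0.017557. Accumulating E over each segment gives final E = 0.6546.

G0 X-6.00 Y0.00 Z12.60
G1 X-5.20 Y-3.00 E0.0545
G1 X-3.00 Y-5.20 E0.1091
G1 X0.00 Y-6.00 E0.1636
G1 X3.00 Y-5.20 E0.2182
G1 X5.20 Y-3.00 E0.2728
G1 X6.00 Y0.00 E0.3273
G1 X5.20 Y3.00 E0.3818
G1 X3.00 Y5.20 E0.4364
G1 X0.00 Y6.00 E0.4909
G1 X-3.00 Y5.20 E0.5454
G1 X-5.20 Y3.00 E0.6001
G1 X-6.00 Y0.00 E0.6546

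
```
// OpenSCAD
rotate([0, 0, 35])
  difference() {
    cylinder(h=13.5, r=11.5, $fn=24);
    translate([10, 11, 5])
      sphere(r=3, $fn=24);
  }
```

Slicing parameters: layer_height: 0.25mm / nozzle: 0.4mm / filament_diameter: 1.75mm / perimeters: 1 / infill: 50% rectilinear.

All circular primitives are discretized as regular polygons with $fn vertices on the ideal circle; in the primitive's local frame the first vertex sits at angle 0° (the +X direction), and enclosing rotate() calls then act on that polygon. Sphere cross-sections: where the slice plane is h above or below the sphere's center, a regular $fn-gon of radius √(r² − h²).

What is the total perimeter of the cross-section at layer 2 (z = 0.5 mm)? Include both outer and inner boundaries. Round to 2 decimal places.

At z = 0.5 mm: the r=11.5 cylinder gives a regular 24-gon of circumradius 11.5 (constant along its height) (perimeter = 2·24·11.500·sin(180°/24) = 72.05 mm); the sphere at (10, 11) is not intersected at this z (|z−center|=4.500 > r=3); After the difference (first − rest): none of the subtracted shapes is present at this height, so the r=11.5 cylinder is unchanged — boundary = 72.05 mm; (rotated 35° about Z; rotation is an isometry so areas/perimeters/island counts are preserved). Overall, the cross-section is a single solid region. Total boundary length (outer) = 72.05 mm.

72.05 mm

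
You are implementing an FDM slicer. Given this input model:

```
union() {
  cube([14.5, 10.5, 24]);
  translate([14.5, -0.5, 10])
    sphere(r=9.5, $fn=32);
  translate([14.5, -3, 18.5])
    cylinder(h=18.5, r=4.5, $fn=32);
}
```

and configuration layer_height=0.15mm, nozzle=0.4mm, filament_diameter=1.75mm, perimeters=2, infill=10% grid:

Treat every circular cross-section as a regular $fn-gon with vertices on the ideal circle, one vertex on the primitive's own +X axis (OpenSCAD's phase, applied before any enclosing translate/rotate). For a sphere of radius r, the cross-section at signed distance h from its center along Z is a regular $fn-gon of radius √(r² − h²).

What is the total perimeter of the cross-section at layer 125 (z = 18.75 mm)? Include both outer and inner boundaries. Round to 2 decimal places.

68.90 mm

At z = 18.75 mm: the 14.5×10.5 cube contributes its full rectangle (perimeter 50.00 mm); the r=9.5 sphere at (14.5, -0.5) contributes a regular 32-gon of circumradius √(9.5²−8.75²) = 3.700 (perimeter = 2·32·3.700·sin(180°/32) = 23.21 mm); the cylinder at (14.5, -3): section is a regular 32-gon, circumradius r=4.5 (perimeter = 2·32·4.500·sin(180°/32) = 28.23 mm); Taking the union: the regions partially overlap (shared area 40.60 mm²), so the edge portions inside another operand are dropped and the merged outline is re-measured after clipping — boundary = 68.90 mm. Overall, the cross-section is a single solid region. Total boundary length (outer) = 68.90 mm.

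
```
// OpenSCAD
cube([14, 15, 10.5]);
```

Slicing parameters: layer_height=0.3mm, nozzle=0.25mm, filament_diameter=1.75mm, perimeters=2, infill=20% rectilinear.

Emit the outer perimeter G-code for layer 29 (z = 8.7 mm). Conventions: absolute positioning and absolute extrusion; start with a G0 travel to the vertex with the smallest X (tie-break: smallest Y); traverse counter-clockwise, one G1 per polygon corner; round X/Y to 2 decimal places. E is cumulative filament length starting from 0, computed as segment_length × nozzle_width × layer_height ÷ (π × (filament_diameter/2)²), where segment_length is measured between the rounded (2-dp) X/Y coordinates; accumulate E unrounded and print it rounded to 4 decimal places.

G0 X0.00 Y0.00 Z8.70
G1 X14.00 Y0.00 E0.4365
G1 X14.00 Y15.00 E0.9043
G1 X0.00 Y15.00 E1.3408
G1 X0.00 Y0.00 E1.8085

At z = 8.7 mm: the cube is present — its section is the full 14×15 rectangle. The outline is a single polygon with 4 vertices. Extrusion per mm of travel: 0.25 × 0.3 / (π × 0.875²) = 0.031181. Accumulating E over each segment gives final E = 1.8085.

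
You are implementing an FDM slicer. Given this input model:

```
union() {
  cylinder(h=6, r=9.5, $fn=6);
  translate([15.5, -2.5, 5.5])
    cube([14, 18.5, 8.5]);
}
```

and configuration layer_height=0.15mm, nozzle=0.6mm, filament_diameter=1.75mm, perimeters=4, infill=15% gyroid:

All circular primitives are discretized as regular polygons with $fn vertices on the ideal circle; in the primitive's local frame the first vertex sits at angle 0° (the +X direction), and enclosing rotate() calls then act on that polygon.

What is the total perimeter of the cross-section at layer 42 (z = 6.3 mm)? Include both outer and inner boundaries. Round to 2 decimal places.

65.00 mm

At z = 6.3 mm: the cylinder is absent (z outside [0, 6]); the 14×18.5 cube at (15.5, -2.5) contributes its full rectangle (perimeter 65.00 mm); Combining (union): only the 14×18.5 cube at (15.5, -2.5) is present, so the union is just that shape — boundary = 65.00 mm. Overall, the cross-section is a single solid region. Total boundary length (outer) = 65.00 mm.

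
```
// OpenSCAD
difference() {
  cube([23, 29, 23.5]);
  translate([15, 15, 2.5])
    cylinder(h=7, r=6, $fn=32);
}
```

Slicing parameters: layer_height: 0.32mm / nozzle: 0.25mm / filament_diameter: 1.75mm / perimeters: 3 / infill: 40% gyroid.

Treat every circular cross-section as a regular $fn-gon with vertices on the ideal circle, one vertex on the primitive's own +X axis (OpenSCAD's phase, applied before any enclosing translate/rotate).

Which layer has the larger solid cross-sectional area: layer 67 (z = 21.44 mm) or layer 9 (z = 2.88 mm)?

layer 67 (z = 21.44 mm)

Layer 67 (z = 21.44): the cube (footprint 23×29) is included at this height (area 667.00 mm²); the cylinder at (15, 15) is not intersected at this z (z outside [2.5, 9.5]); After the difference (first − rest): none of the subtracted shapes is present at this height, so the 23×29 cube is unchanged — area = 667.00 mm². So its area = 667.00 mm². Layer 9 (z = 2.88): the cube is present — its section is the full 23×29 rectangle (area 667.00 mm²); the r=6 cylinder at (15, 15) contributes a regular 32-gon of circumradius 6 (area = (32/2)·6.000²·sin(360°/32) = 112.37 mm²); Taking the first minus the rest: starting from the 23×29 cube (667.00 mm²), the r=6 cylinder at (15, 15) lies wholly inside it (removes its full 112.37 mm² and its 37.64 mm outline becomes a hole wall) — area = 554.63 mm². So its area = 554.63 mm². Layer 67 is larger (667.00 vs 554.63 mm²).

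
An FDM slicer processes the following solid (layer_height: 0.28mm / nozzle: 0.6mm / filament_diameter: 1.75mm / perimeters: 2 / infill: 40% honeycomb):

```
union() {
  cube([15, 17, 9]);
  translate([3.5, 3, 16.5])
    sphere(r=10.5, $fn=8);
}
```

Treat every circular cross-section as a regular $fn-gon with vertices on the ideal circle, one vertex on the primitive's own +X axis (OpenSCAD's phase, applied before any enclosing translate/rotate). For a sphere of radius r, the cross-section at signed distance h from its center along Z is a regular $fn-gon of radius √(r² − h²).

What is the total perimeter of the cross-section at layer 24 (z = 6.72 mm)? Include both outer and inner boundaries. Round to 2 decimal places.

64.45 mm

At z = 6.72 mm: the cube (footprint 15×17) is included at this height (perimeter 64.00 mm); the r=10.5 sphere at (3.5, 3) slices to a regular 8-gon of circumradius 3.821 (√(r²−h²) with h=9.78 from center) (perimeter = 2·8·3.821·sin(180°/8) = 23.40 mm); Combining (union): the regions partially overlap (shared area 39.42 mm²), so the edge portions inside another operand are dropped and the merged outline is re-measured after clipping — boundary = 64.45 mm. Overall, the cross-section is a single solid region. Total boundary length (outer) = 64.45 mm.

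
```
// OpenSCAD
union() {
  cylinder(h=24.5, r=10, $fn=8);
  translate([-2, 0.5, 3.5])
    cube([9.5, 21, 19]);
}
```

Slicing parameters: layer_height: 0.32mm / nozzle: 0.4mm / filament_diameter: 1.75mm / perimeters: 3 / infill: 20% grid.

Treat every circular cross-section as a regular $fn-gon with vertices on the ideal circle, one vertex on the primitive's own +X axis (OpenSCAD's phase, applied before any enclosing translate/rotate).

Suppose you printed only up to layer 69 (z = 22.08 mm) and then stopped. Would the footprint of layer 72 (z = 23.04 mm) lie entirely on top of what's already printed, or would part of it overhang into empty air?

entirely on top

Compare the two slices. At z = 22.08: the r=10 cylinder gives a regular 8-gon of circumradius 10 (constant along its height) (area = (8/2)·10.000²·sin(360°/8) = 282.84 mm²); the 9.5×21 cube at (-2, 0.5) contributes its full rectangle (area 199.50 mm²); Taking the union: the regions partially overlap — summed areas 482.34 mm² minus the doubly-counted overlap 77.59 mm² gives 404.75 mm² — area = 404.75 mm². At z = 23.04: the r=10 cylinder gives a regular 8-gon of circumradius 10 (constant along its height) (area = (8/2)·10.000²·sin(360°/8) = 282.84 mm²); the cube at (-2, 0.5) is absent (z outside [3.5, 22.5]); Merging all regions: only the r=10 cylinder is present, so the union is just that shape — area = 282.84 mm². Checking containment: the cross-section at z = 23.04 is a subset of the cross-section at z = 22.08.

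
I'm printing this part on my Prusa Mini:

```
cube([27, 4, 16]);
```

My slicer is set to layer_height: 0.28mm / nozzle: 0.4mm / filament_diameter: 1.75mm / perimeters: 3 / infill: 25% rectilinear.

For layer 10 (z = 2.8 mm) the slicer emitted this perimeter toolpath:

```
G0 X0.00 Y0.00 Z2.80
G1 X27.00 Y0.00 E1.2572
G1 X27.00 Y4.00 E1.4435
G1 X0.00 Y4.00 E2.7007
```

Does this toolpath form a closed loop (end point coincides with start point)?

Start point (G0): (0.00, 0.00). End point (last G1): the path does not return to the start — open.

no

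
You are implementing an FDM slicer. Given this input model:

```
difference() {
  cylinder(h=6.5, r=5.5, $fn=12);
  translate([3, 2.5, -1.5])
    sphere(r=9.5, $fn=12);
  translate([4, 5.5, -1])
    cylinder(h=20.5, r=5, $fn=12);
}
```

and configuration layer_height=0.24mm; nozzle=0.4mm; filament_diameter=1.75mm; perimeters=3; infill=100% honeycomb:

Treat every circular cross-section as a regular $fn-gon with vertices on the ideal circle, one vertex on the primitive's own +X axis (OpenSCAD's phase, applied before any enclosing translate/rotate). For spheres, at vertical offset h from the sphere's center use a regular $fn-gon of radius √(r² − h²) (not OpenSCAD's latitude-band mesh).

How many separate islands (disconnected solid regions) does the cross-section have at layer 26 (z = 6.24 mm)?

At z = 6.24 mm: the r=5.5 cylinder gives a regular 12-gon of circumradius 5.5 (constant along its height); the r=9.5 sphere at (3, 2.5) contributes a regular 12-gon of circumradius √(9.5²−7.74²) = 5.508; the cylinder at (4, 5.5): section is a regular 12-gon, circumradius r=5; Subtracting the remaining from the first: starting from the r=5.5 cylinder, the r=9.5 sphere at (3, 2.5) partially overlaps it — only the 49.74 mm² overlap (of its 91.03 mm²) is removed, clipping the outline; the r=5 cylinder at (4, 5.5) misses the remaining region (no effect) — 1 connected region. Overall, the cross-section is a single solid region. Island count = 1.

1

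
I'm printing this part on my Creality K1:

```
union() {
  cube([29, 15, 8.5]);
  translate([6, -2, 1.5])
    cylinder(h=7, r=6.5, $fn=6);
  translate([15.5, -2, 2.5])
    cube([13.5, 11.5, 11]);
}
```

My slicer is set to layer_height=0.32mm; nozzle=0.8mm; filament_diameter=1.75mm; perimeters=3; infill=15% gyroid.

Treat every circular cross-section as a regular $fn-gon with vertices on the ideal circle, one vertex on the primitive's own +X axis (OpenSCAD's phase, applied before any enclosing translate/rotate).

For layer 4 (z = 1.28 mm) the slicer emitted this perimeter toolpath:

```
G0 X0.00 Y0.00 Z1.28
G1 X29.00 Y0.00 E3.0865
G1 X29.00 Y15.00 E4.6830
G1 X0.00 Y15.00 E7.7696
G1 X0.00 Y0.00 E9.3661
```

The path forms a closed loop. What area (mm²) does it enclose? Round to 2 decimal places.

435.00 mm²

Apply the shoelace formula to the sequence of (X, Y) vertices; enclosed area = 435.00 mm².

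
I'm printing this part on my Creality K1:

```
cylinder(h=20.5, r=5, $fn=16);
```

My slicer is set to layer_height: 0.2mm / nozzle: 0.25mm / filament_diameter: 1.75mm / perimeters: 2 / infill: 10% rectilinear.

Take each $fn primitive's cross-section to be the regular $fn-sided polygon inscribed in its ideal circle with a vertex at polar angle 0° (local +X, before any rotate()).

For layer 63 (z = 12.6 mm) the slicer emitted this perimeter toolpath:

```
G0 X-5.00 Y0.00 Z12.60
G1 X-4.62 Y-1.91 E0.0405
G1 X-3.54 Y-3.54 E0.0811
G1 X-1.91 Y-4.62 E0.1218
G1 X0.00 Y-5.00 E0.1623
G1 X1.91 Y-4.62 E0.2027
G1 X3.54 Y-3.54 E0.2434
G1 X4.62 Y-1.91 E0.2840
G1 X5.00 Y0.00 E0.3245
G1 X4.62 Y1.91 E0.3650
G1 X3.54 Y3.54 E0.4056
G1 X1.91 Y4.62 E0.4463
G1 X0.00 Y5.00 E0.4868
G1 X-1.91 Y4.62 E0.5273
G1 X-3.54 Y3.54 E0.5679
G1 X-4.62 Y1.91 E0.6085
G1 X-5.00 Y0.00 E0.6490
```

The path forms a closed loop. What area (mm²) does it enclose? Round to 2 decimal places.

Apply the shoelace formula to the sequence of (X, Y) vertices; enclosed area = 76.57 mm².

76.57 mm²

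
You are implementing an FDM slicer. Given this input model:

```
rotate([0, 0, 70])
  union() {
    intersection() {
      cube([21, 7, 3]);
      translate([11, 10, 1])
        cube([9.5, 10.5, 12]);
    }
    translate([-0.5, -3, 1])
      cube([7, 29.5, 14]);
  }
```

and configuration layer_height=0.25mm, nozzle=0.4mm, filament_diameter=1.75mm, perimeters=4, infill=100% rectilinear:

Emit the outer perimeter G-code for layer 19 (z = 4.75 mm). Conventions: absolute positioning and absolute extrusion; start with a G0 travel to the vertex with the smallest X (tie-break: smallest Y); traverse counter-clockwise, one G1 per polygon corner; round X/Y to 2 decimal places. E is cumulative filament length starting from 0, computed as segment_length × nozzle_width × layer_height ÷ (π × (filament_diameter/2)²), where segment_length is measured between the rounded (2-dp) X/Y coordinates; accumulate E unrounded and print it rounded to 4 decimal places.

At z = 4.75 mm: the cube is not intersected at this z (z outside [0, 3]); the cube at (11, 10) is present — its section is the full 9.5×10.5 rectangle; Keeping only the common overlap: at least one operand is absent at this height, so nothing remains; the cube at (-0.5, -3) (footprint 7×29.5) is included at this height; Taking the union: only the 7×29.5 cube at (-0.5, -3) is present, so the union is just that shape — 1 connected region; (rotated 70° about Z; rotation is an isometry so areas/perimeters/island counts are preserved). The outline is a single polygon with 4 vertices. Extrusion per mm of travel: 0.4 × 0.25 / (π × 0.875²) = 0.041575. Accumulating E over each segment gives final E = 3.0350.

G0 X-25.07 Y8.59 Z4.75
G1 X2.65 Y-1.50 E1.2264
G1 X5.04 Y5.08 E1.5175
G1 X-22.68 Y15.17 E2.7439
G1 X-25.07 Y8.59 E3.0350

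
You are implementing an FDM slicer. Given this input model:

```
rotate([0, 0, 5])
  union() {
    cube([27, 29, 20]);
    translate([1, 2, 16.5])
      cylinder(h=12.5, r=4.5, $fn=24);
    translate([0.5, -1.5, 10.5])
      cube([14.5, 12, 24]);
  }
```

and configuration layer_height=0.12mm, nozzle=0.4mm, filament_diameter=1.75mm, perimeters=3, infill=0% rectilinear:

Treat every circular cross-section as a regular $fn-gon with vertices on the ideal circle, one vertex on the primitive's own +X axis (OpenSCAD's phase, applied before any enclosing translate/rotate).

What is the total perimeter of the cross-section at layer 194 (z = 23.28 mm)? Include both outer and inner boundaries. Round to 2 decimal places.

At z = 23.28 mm: the cube is not intersected at this z (z outside [0, 20]); the r=4.5 cylinder at (1, 2) contributes a regular 24-gon of circumradius 4.5 (perimeter = 2·24·4.500·sin(180°/24) = 28.19 mm); the cube at (0.5, -1.5) (footprint 14.5×12) is included at this height (perimeter 53.00 mm); Taking the union: the regions partially overlap (shared area 33.58 mm²), so the edge portions inside another operand are dropped and the merged outline is re-measured after clipping — boundary = 58.39 mm; (whole slice rotated 5° about Z — lengths, areas and connectivity unchanged). Overall, the cross-section is a single solid region. Total boundary length (outer) = 58.39 mm.

58.39 mm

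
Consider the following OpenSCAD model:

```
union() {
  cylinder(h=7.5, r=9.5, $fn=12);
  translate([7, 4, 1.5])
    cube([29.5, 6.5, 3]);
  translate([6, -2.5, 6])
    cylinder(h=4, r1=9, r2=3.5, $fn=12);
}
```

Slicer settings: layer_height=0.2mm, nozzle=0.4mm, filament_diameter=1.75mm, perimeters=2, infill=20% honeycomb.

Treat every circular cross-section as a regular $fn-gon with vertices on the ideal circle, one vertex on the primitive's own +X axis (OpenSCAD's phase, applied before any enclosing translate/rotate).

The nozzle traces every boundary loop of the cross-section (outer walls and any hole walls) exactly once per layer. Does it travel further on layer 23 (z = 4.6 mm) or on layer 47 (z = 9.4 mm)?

layer 23 (z = 4.6 mm)

Layer 23 (z = 4.6): the r=9.5 cylinder contributes a regular 12-gon of circumradius 9.5 (perimeter = 2·12·9.500·sin(180°/12) = 59.01 mm); the cube at (7, 4) is not intersected at this z (z outside [1.5, 4.5]); the cone at (6, -2.5) is absent (z outside [6, 10]); Combining (union): only the r=9.5 cylinder is present, so the union is just that shape — boundary = 59.01 mm. So its perimeter = 59.01 mm. Layer 47 (z = 9.4): the cylinder is absent (z outside [0, 7.5]); the cube at (7, 4) is not intersected at this z (z outside [1.5, 4.5]); the cone at (6, -2.5) contributes a regular 12-gon of circumradius 4.325 (interpolated between r1=9 and r2=3.5 at t=0.850) (perimeter = 2·12·4.325·sin(180°/12) = 26.87 mm); Taking the union: only the cone at (6, -2.5) is present, so the union is just that shape — boundary = 26.87 mm. So its perimeter = 26.87 mm. Layer 23 is larger (59.01 vs 26.87 mm).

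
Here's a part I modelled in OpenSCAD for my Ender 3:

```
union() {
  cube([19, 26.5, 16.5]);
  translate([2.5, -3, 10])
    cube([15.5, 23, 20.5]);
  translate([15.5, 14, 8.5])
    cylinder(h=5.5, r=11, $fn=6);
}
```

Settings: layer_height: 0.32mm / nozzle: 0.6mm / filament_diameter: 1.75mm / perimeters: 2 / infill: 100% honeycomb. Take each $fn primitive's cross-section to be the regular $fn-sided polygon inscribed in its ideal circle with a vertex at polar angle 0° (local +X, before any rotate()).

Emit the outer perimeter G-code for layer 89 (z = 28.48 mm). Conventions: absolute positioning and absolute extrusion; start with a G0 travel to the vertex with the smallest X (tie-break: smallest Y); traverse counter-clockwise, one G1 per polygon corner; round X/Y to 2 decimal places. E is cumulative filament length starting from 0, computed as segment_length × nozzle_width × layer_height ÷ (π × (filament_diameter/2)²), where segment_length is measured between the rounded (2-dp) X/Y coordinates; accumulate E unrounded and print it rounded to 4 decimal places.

G0 X2.50 Y-3.00 Z28.48
G1 X18.00 Y-3.00 E1.2373
G1 X18.00 Y20.00 E3.0732
G1 X2.50 Y20.00 E4.3105
G1 X2.50 Y-3.00 E6.1465

At z = 28.48 mm: the cube is absent (z outside [0, 16.5]); the cube at (2.5, -3) (footprint 15.5×23) is included at this height; the cylinder at (15.5, 14) does not reach this height (z outside [8.5, 14]); Merging all regions: only the 15.5×23 cube at (2.5, -3) is present, so the union is just that shape — 1 connected region. The outline is a single polygon with 4 vertices. Extrusion per mm of travel: 0.6 × 0.32 / (π × 0.875²) = 0.079824. Accumulating E over each segment gives final E = 6.1465.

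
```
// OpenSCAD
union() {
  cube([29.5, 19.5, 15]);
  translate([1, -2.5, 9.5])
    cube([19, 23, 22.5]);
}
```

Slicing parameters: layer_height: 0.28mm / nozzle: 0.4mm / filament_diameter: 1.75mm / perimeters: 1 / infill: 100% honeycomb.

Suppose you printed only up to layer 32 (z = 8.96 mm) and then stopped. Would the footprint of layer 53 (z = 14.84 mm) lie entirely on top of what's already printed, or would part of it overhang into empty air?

part overhangs

Compare the two slices. At z = 8.96: the cube is present — its section is the full 29.5×19.5 rectangle (area 575.25 mm²); the cube at (1, -2.5) does not reach this height (z outside [9.5, 32]); Taking the union: only the 29.5×19.5 cube is present, so the union is just that shape — area = 575.25 mm². At z = 14.84: the cube is present — its section is the full 29.5×19.5 rectangle (area 575.25 mm²); the cube at (1, -2.5) is present — its section is the full 19×23 rectangle (area 437.00 mm²); Merging all regions: the regions partially overlap — summed areas 1012.25 mm² minus the doubly-counted overlap 370.50 mm² gives 641.75 mm² — area = 641.75 mm². Checking containment: at z = 14.84 the cross-section extends beyond the z = 8.96 cross-section by about 66.50 mm².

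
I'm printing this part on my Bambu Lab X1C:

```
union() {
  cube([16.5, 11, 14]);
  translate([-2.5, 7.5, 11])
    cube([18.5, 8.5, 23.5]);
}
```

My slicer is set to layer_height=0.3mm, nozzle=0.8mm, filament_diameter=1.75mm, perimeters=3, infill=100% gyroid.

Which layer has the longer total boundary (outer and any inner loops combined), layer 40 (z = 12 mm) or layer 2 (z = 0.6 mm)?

layer 40 (z = 12 mm)

Layer 40 (z = 12): the 16.5×11 cube contributes its full rectangle (perimeter 55.00 mm); the cube at (-2.5, 7.5) is present — its section is the full 18.5×8.5 rectangle (perimeter 54.00 mm); Combining (union): the regions partially overlap (shared area 56.00 mm²), so the edge portions inside another operand are dropped and the merged outline is re-measured after clipping — boundary = 70.00 mm. So its perimeter = 70.00 mm. Layer 2 (z = 0.6): the 16.5×11 cube contributes its full rectangle (perimeter 55.00 mm); the cube at (-2.5, 7.5) does not reach this height (z outside [11, 34.5]); Combining (union): only the 16.5×11 cube is present, so the union is just that shape — boundary = 55.00 mm. So its perimeter = 55.00 mm. Layer 40 is larger (70.00 vs 55.00 mm).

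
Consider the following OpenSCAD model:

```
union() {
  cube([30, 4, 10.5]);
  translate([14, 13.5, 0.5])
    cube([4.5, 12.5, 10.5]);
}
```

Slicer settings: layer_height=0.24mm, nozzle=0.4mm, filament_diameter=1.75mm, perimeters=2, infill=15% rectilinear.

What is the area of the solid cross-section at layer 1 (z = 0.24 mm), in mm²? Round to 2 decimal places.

120.00 mm²

At z = 0.24 mm: the cube (footprint 30×4) is included at this height (area 120.00 mm²); the cube at (14, 13.5) is absent (z outside [0.5, 11]); Combining (union): only the 30×4 cube is present, so the union is just that shape — area = 120.00 mm². Overall, the cross-section is a single solid region. Net area = 120.00 mm².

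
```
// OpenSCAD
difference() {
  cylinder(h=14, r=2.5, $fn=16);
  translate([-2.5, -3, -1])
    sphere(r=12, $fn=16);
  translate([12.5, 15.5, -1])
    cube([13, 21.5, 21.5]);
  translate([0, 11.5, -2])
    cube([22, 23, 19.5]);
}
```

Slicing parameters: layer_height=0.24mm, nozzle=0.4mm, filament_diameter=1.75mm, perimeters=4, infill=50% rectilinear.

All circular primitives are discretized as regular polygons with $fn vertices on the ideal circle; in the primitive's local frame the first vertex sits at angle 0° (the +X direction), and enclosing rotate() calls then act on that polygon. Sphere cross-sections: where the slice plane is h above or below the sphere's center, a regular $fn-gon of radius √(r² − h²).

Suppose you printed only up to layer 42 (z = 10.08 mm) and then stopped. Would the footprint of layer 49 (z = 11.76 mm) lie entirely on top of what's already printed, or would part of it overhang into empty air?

Compare the two slices. At z = 10.08: the r=2.5 cylinder gives a regular 16-gon of circumradius 2.5 (constant along its height) (area = (16/2)·2.500²·sin(360°/16) = 19.13 mm²); the sphere at (-2.5, -3): section is a regular 16-gon, circumradius = √(r²−h²) = √(12²−11.08²) = 4.608 (area = (16/2)·4.608²·sin(360°/16) = 65.01 mm²); the cube at (12.5, 15.5) is present — its section is the full 13×21.5 rectangle (area 279.50 mm²); the 22×23 cube at (0, 11.5) contributes its full rectangle (area 506.00 mm²); Taking the first minus the rest: starting from the r=2.5 cylinder (19.13 mm²), the r=12 sphere at (-2.5, -3) partially overlaps it — only the 11.59 mm² overlap (of its 65.01 mm²) is removed, clipping the outline; the 13×21.5 cube at (12.5, 15.5) misses the remaining region (no effect); the 22×23 cube at (0, 11.5) misses the remaining region (no effect) — area = 7.54 mm². At z = 11.76: the cylinder: section is a regular 16-gon, circumradius r=2.5 (area = (16/2)·2.500²·sin(360°/16) = 19.13 mm²); the sphere at (-2.5, -3) is absent (|z−center|=12.760 > r=12); the cube at (12.5, 15.5) is present — its section is the full 13×21.5 rectangle (area 279.50 mm²); the cube at (0, 11.5) (footprint 22×23) is included at this height (area 506.00 mm²); Subtracting the remaining from the first: starting from the r=2.5 cylinder (19.13 mm²), the 13×21.5 cube at (12.5, 15.5) misses the remaining region (no effect); the 22×23 cube at (0, 11.5) misses the remaining region (no effect) — area = 19.13 mm². Checking containment: at z = 11.76 the cross-section extends beyond the z = 10.08 cross-section by about 11.59 mm².

part overhangs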